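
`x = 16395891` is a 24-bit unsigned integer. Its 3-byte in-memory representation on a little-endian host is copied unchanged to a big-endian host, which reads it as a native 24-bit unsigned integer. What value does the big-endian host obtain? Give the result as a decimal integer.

16395891 in 24-bit hexadecimal is 0xFA2E73.
Stored little-endian, the bytes at ascending addresses are 73 2E FA.
Read back as big-endian, the last byte is least significant, giving 0x732EFA.
0x732EFA = 7548666.

7548666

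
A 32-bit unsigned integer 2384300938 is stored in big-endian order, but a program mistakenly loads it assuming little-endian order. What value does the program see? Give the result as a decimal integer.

2384300938 in 32-bit hexadecimal is 0x8E1D8B8A.
Stored big-endian, the bytes at ascending addresses are 8E 1D 8B 8A.
Read back as little-endian, the first byte is least significant, giving 0x8A8B1D8E.
0x8A8B1D8E = 2324372878.

2324372878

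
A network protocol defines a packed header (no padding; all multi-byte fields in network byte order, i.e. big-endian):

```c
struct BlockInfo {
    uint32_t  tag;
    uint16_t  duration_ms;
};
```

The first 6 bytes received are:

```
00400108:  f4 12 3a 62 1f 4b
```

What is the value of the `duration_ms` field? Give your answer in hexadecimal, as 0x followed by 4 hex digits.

0x1F4B

`duration_ms` follows `tag` (4 bytes), so it starts at byte offset 4 and occupies 2 bytes.
Bytes at offsets 4..5: 1F 4B.
Big-endian: lowest address holds the most-significant byte.
The bytes are already most-significant first: 0x1F4B.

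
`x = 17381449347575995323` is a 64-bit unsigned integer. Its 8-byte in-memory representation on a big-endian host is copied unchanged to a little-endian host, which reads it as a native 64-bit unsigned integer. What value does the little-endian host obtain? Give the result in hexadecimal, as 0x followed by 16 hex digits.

17381449347575995323 in 64-bit hexadecimal is 0xF13750173BB65BBB.
Stored big-endian, the bytes at ascending addresses are F1 37 50 17 3B B6 5B BB.
Read back as little-endian, the first byte is least significant, giving 0xBB5BB63B175037F1.

0xBB5BB63B175037F1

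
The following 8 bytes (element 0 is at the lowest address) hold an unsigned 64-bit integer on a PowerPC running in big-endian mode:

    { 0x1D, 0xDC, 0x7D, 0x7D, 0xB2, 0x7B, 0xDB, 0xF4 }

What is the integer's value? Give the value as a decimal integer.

Big-endian stores the most-significant byte at the lowest address.
The bytes are already most-significant first: 0x1DDC7D7DB27BDBF4.
0x1DDC7D7DB27BDBF4 = 2151732700795100148.

2151732700795100148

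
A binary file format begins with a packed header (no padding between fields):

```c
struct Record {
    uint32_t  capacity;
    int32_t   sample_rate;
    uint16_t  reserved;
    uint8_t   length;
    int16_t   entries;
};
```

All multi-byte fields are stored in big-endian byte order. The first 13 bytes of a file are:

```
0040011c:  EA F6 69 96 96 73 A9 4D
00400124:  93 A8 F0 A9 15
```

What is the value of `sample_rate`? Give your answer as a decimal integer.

`sample_rate` follows `capacity` (4 bytes), so it starts at byte offset 4 and occupies 4 bytes.
Bytes at offsets 4..7: 96 73 A9 4D.
Big-endian stores the most-significant byte at the lowest address.
The bytes are already most-significant first: 0x9673A94D.
Top bit is set, so as a signed 32-bit value this is 0x9673A94D − 2^32 = -1770804915.

-1770804915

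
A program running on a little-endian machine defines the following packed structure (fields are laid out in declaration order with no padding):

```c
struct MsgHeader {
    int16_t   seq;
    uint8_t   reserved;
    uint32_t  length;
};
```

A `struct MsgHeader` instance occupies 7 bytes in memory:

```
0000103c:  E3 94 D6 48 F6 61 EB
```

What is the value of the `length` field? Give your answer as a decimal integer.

`length` follows `seq` (2 B), `reserved` (1 B), so it starts at offset 2 + 1 = 3 and occupies 4 bytes.
Bytes at offsets 3..6: 48 F6 61 EB.
Little-endian stores the least-significant byte at the lowest address.
Reassemble most-significant byte first: EB 61 F6 48 → 0xEB61F648.
0xEB61F648 = 3949065800.

3949065800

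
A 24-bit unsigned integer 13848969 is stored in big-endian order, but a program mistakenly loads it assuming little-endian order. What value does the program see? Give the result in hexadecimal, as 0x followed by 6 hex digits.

13848969 in 24-bit hexadecimal is 0xD35189.
Stored big-endian, the bytes at ascending addresses are D3 51 89.
Read back as little-endian, the first byte is least significant, giving 0x8951D3.

0x8951D3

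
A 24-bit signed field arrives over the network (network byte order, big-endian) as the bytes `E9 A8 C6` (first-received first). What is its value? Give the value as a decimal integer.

Big-endian: lowest address holds the most-significant byte.
The bytes are already most-significant first: 0xE9A8C6.
Top bit is set, so as a signed 24-bit value this is 0xE9A8C6 − 2^24 = -1464122.

-1464122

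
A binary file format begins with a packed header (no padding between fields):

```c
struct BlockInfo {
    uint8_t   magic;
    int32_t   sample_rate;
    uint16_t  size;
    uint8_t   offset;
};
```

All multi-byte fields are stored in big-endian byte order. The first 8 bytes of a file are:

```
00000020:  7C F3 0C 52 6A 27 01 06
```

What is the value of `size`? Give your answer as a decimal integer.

9985

`size` follows `magic` (1 B), `sample_rate` (4 B), so it starts at offset 1 + 4 = 5 and occupies 2 bytes.
Bytes at offsets 5..6: 27 01.
In big-endian order the high byte comes first in memory.
The bytes are already most-significant first: 0x2701.
0x2701 = 9985.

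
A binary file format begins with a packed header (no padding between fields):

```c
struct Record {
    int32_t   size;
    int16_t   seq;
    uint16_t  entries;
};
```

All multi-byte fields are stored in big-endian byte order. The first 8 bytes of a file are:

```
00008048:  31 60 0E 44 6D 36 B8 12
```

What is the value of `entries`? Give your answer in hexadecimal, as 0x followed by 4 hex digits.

0xB812

`entries` follows `size` (4 B), `seq` (2 B), so it starts at offset 4 + 2 = 6 and occupies 2 bytes.
Bytes at offsets 6..7: B8 12.
Big-endian stores the most-significant byte at the lowest address.
The bytes are already most-significant first: 0xB812.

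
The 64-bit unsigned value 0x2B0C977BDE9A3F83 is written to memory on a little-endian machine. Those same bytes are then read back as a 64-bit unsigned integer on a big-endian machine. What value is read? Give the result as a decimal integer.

Stored little-endian, the bytes at ascending addresses are 83 3F 9A DE 7B 97 0C 2B.
Read back as big-endian, the last byte is least significant, giving 0x833F9ADE7B970C2B.
0x833F9ADE7B970C2B = 9457448022848244779.

9457448022848244779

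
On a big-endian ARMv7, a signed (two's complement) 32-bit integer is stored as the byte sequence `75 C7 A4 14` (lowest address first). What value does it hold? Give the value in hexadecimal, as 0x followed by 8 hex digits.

0x75C7A414

Big-endian: lowest address holds the most-significant byte.
The bytes are already most-significant first: 0x75C7A414.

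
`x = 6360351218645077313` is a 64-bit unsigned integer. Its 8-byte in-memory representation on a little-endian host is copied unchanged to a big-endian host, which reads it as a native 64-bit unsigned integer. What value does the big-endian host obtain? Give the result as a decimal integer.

4687420494180336728

6360351218645077313 in 64-bit hexadecimal is 0x584481BC1A100D41.
Stored little-endian, the bytes at ascending addresses are 41 0D 10 1A BC 81 44 58.
Read back as big-endian, the last byte is least significant, giving 0x410D101ABC814458.
0x410D101ABC814458 = 4687420494180336728.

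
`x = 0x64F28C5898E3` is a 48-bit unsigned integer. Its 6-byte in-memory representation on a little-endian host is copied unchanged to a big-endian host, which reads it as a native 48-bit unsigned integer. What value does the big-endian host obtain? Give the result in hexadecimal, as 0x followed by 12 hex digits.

0xE398588CF264

Stored little-endian, the bytes at ascending addresses are E3 98 58 8C F2 64.
Read back as big-endian, the last byte is least significant, giving 0xE398588CF264.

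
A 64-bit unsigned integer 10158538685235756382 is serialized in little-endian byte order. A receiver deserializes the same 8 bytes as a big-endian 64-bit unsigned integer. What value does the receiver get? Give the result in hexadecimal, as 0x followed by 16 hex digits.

0x5E7D8AAA1C61FA8C

10158538685235756382 in 64-bit hexadecimal is 0x8CFA611CAA8A7D5E.
Stored little-endian, the bytes at ascending addresses are 5E 7D 8A AA 1C 61 FA 8C.
Read back as big-endian, the last byte is least significant, giving 0x5E7D8AAA1C61FA8C.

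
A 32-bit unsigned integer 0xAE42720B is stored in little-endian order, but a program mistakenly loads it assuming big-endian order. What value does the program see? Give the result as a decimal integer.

192037550

Stored little-endian, the bytes at ascending addresses are 0B 72 42 AE.
Read back as big-endian, the last byte is least significant, giving 0x0B7242AE.
0x0B7242AE = 192037550.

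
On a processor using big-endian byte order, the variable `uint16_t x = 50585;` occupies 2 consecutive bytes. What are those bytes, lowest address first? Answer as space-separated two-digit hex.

50585 in hexadecimal, padded to 16 bits, is 0xC599.
Split into bytes (most-significant first): C5 99.
Big-endian stores the most-significant byte at the lowest address.
So the memory order matches the most-significant-first order: C5 99.

C5 99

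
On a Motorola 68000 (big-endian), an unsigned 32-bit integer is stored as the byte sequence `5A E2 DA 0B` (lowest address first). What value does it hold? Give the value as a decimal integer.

1524816395

Big-endian stores the most-significant byte at the lowest address.
The bytes are already most-significant first: 0x5AE2DA0B.
0x5AE2DA0B = 1524816395.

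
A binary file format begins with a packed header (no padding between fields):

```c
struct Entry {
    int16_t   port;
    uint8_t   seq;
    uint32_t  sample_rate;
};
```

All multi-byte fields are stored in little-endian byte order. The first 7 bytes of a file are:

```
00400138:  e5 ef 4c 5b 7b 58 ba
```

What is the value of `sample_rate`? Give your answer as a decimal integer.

`sample_rate` follows `port` (2 B), `seq` (1 B), so it starts at offset 2 + 1 = 3 and occupies 4 bytes.
Bytes at offsets 3..6: 5B 7B 58 BA.
Little-endian stores the least-significant byte at the lowest address.
Reassemble most-significant byte first: BA 58 7B 5B → 0xBA587B5B.
0xBA587B5B = 3126360923.

3126360923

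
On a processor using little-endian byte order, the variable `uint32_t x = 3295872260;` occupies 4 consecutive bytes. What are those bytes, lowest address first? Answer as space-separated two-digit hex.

3295872260 in hexadecimal, padded to 32 bits, is 0xC4730504.
Split into bytes (most-significant first): C4 73 05 04.
In little-endian order the low byte comes first in memory.
So at ascending addresses the bytes are 04 05 73 C4.

04 05 73 C4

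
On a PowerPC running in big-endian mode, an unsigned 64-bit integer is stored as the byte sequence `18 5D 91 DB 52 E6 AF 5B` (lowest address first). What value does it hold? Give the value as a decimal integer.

Big-endian: lowest address holds the most-significant byte.
The bytes are already most-significant first: 0x185D91DB52E6AF5B.
0x185D91DB52E6AF5B = 1755719800919076699.

1755719800919076699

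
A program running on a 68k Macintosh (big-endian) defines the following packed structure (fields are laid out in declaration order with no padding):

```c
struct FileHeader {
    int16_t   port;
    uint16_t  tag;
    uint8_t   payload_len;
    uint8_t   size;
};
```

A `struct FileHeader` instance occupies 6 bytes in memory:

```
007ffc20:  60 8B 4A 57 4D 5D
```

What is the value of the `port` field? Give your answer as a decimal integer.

24715

`port` is the first field, at byte offset 0, occupying 2 bytes.
Bytes at offsets 0..1: 60 8B.
Big-endian: lowest address holds the most-significant byte.
The bytes are already most-significant first: 0x608B.
0x608B = 24715.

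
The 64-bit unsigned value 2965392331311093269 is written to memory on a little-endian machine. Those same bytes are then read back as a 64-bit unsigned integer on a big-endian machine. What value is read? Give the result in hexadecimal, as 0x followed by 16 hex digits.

0x1516772F9D302729

2965392331311093269 in 64-bit hexadecimal is 0x2927309D2F771615.
Stored little-endian, the bytes at ascending addresses are 15 16 77 2F 9D 30 27 29.
Read back as big-endian, the last byte is least significant, giving 0x1516772F9D302729.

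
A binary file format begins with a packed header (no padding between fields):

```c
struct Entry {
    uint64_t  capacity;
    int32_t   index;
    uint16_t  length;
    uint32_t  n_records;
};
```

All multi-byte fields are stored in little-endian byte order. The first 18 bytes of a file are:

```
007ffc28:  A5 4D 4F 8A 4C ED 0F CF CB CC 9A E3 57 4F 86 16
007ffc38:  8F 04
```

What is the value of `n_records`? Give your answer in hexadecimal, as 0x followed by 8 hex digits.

0x048F1686

`n_records` follows `capacity` (8 B), `index` (4 B), `length` (2 B), so it starts at offset 8 + 4 + 2 = 14 and occupies 4 bytes.
Bytes at offsets 14..17: 86 16 8F 04.
Little-endian stores the least-significant byte at the lowest address.
Reassemble most-significant byte first: 04 8F 16 86 → 0x048F1686.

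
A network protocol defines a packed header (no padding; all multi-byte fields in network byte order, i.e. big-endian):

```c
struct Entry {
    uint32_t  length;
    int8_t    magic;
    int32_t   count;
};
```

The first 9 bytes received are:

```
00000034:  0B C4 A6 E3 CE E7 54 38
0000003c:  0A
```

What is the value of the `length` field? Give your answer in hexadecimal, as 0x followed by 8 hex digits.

0x0BC4A6E3

`length` is the first field, at byte offset 0, occupying 4 bytes.
Bytes at offsets 0..3: 0B C4 A6 E3.
In big-endian order the high byte comes first in memory.
The bytes are already most-significant first: 0x0BC4A6E3.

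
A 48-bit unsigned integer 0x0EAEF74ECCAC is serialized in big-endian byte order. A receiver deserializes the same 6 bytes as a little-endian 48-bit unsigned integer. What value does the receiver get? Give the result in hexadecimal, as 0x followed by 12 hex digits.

0xACCC4EF7AE0E

Stored big-endian, the bytes at ascending addresses are 0E AE F7 4E CC AC.
Read back as little-endian, the first byte is least significant, giving 0xACCC4EF7AE0E.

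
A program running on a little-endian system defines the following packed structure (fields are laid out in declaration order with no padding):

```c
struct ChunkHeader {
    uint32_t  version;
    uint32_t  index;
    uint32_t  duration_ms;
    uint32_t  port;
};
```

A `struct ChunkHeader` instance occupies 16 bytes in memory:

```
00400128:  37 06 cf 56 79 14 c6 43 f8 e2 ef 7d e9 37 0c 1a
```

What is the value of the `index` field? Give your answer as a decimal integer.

1137054841

`index` follows `version` (4 bytes), so it starts at byte offset 4 and occupies 4 bytes.
Bytes at offsets 4..7: 79 14 C6 43.
Little-endian: lowest address holds the least-significant byte.
Reassemble most-significant byte first: 43 C6 14 79 → 0x43C61479.
0x43C61479 = 1137054841.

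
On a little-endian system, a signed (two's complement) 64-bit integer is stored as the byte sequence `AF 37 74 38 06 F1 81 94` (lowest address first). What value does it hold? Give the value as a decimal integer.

In little-endian order the low byte comes first in memory.
Reassemble most-significant byte first: 94 81 F1 06 38 74 37 AF → 0x9481F106387437AF.
Top bit is set, so as a signed 64-bit value this is 0x9481F106387437AF − 2^64 = -7745644875081304145.

-7745644875081304145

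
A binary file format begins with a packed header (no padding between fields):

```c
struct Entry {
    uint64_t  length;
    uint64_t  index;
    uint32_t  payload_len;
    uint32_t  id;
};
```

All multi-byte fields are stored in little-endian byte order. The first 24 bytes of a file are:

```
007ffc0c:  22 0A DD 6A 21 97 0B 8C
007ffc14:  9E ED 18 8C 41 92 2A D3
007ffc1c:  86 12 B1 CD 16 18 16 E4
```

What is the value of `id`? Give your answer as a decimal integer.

3826653206

`id` follows `length` (8 B), `index` (8 B), `payload_len` (4 B), so it starts at offset 8 + 8 + 4 = 20 and occupies 4 bytes.
Bytes at offsets 20..23: 16 18 16 E4.
Little-endian: lowest address holds the least-significant byte.
Reassemble most-significant byte first: E4 16 18 16 → 0xE4161816.
0xE4161816 = 3826653206.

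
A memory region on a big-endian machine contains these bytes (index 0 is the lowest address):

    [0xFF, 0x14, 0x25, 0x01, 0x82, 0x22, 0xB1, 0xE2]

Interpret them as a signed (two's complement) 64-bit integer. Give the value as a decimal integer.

In big-endian order the high byte comes first in memory.
The bytes are already most-significant first: 0xFF1425018222B1E2.
Top bit is set, so as a signed 64-bit value this is 0xFF1425018222B1E2 − 2^64 = -66387406095207966.

-66387406095207966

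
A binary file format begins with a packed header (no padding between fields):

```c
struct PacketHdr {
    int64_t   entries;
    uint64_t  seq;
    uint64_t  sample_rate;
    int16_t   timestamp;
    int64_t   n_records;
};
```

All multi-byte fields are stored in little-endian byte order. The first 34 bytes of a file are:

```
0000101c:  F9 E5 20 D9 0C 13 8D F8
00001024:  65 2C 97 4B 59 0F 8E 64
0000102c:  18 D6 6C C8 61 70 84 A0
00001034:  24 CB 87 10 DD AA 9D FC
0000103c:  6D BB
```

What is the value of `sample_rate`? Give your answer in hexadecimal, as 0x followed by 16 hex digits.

`sample_rate` follows `entries` (8 B), `seq` (8 B), so it starts at offset 8 + 8 = 16 and occupies 8 bytes.
Bytes at offsets 16..23: 18 D6 6C C8 61 70 84 A0.
In little-endian order the low byte comes first in memory.
Reassemble most-significant byte first: A0 84 70 61 C8 6C D6 18 → 0xA0847061C86CD618.

0xA0847061C86CD618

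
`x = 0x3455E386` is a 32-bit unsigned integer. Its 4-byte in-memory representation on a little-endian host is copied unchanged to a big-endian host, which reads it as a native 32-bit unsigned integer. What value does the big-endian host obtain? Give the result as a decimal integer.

Stored little-endian, the bytes at ascending addresses are 86 E3 55 34.
Read back as big-endian, the last byte is least significant, giving 0x86E35534.
0x86E35534 = 2263045428.

2263045428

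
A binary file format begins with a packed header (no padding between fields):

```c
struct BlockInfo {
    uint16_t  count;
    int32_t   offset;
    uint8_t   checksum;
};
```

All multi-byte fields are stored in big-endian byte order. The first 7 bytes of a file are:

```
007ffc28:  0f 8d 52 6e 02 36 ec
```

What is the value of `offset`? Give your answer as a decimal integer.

1382941238

`offset` follows `count` (2 bytes), so it starts at byte offset 2 and occupies 4 bytes.
Bytes at offsets 2..5: 52 6E 02 36.
Big-endian: lowest address holds the most-significant byte.
The bytes are already most-significant first: 0x526E0236.
0x526E0236 = 1382941238.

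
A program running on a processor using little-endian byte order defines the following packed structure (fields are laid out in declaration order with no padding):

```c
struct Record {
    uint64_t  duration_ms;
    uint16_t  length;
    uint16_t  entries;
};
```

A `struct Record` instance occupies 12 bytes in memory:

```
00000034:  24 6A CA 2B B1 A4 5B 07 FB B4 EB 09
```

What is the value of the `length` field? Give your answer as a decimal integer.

46331

`length` follows `duration_ms` (8 bytes), so it starts at byte offset 8 and occupies 2 bytes.
Bytes at offsets 8..9: FB B4.
Little-endian stores the least-significant byte at the lowest address.
Reassemble most-significant byte first: B4 FB → 0xB4FB.
0xB4FB = 46331.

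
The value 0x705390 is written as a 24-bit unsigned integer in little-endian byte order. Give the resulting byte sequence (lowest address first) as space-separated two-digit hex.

90 53 70

Split into bytes (most-significant first): 70 53 90.
Little-endian: lowest address holds the least-significant byte.
So at ascending addresses the bytes are 90 53 70.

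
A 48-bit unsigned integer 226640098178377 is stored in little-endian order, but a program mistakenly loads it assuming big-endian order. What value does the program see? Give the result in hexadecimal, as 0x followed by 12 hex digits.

0x49358BC220CE

226640098178377 in 48-bit hexadecimal is 0xCE20C28B3549.
Stored little-endian, the bytes at ascending addresses are 49 35 8B C2 20 CE.
Read back as big-endian, the last byte is least significant, giving 0x49358BC220CE.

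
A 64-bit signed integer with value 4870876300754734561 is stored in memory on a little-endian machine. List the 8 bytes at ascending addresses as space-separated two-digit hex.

4870876300754734561 in hexadecimal, padded to 64 bits, is 0x4398D430435ACDE1.
Split into bytes (most-significant first): 43 98 D4 30 43 5A CD E1.
Little-endian: lowest address holds the least-significant byte.
So at ascending addresses the bytes are E1 CD 5A 43 30 D4 98 43.

E1 CD 5A 43 30 D4 98 43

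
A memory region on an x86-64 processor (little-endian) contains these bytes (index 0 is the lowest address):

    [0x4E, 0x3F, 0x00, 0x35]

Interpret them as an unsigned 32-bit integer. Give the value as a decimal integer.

889208654

Little-endian: lowest address holds the least-significant byte.
Reassemble most-significant byte first: 35 00 3F 4E → 0x35003F4E.
0x35003F4E = 889208654.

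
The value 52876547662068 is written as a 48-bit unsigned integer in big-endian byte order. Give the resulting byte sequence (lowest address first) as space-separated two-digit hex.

30 17 47 D7 20 F4

52876547662068 in hexadecimal, padded to 48 bits, is 0x301747D720F4.
Split into bytes (most-significant first): 30 17 47 D7 20 F4.
Big-endian: lowest address holds the most-significant byte.
So the memory order matches the most-significant-first order: 30 17 47 D7 20 F4.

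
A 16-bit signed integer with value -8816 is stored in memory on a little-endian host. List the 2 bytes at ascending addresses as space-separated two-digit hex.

90 DD

Two's complement of -8816 in 16 bits: 8816 = 0x2270; invert → 0xDD8F; add 1 → 0xDD90.
Split into bytes (most-significant first): DD 90.
In little-endian order the low byte comes first in memory.
So at ascending addresses the bytes are 90 DD.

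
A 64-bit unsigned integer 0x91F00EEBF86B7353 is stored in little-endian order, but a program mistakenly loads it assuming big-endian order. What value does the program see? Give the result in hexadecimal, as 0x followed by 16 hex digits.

0x53736BF8EB0EF091

Stored little-endian, the bytes at ascending addresses are 53 73 6B F8 EB 0E F0 91.
Read back as big-endian, the last byte is least significant, giving 0x53736BF8EB0EF091.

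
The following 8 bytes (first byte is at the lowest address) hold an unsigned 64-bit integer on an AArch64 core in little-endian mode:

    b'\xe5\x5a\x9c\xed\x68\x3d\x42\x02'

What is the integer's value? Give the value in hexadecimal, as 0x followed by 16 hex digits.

0x02423D68ED9C5AE5

Little-endian stores the least-significant byte at the lowest address.
Reassemble most-significant byte first: 02 42 3D 68 ED 9C 5A E5 → 0x02423D68ED9C5AE5.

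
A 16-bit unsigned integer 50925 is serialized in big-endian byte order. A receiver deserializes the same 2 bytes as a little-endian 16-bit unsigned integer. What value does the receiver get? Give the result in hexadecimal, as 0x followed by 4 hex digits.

50925 in 16-bit hexadecimal is 0xC6ED.
Stored big-endian, the bytes at ascending addresses are C6 ED.
Read back as little-endian, the first byte is least significant, giving 0xEDC6.

0xEDC6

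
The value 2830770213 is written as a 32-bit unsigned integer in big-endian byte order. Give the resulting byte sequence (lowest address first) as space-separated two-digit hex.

A8 BA 20 25

2830770213 in hexadecimal, padded to 32 bits, is 0xA8BA2025.
Split into bytes (most-significant first): A8 BA 20 25.
Big-endian: lowest address holds the most-significant byte.
So the memory order matches the most-significant-first order: A8 BA 20 25.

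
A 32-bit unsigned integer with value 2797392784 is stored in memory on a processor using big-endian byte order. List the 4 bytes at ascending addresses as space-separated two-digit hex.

2797392784 in hexadecimal, padded to 32 bits, is 0xA6BCD390.
Split into bytes (most-significant first): A6 BC D3 90.
Big-endian: lowest address holds the most-significant byte.
So the memory order matches the most-significant-first order: A6 BC D3 90.

A6 BC D3 90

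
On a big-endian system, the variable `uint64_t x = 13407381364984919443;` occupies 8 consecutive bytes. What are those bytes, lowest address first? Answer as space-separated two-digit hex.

13407381364984919443 in hexadecimal, padded to 64 bits, is 0xBA109650EC1E3593.
Split into bytes (most-significant first): BA 10 96 50 EC 1E 35 93.
Big-endian stores the most-significant byte at the lowest address.
So the memory order matches the most-significant-first order: BA 10 96 50 EC 1E 35 93.

BA 10 96 50 EC 1E 35 93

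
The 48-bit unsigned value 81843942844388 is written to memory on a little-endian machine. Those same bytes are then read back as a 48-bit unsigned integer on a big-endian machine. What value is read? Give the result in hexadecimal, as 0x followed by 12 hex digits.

0xE4E723C76F4A

81843942844388 in 48-bit hexadecimal is 0x4A6FC723E7E4.
Stored little-endian, the bytes at ascending addresses are E4 E7 23 C7 6F 4A.
Read back as big-endian, the last byte is least significant, giving 0xE4E723C76F4A.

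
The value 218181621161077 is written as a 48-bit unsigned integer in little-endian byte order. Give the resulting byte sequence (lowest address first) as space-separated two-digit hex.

218181621161077 in hexadecimal, padded to 48 bits, is 0xC66F5E069C75.
Split into bytes (most-significant first): C6 6F 5E 06 9C 75.
Little-endian: lowest address holds the least-significant byte.
So at ascending addresses the bytes are 75 9C 06 5E 6F C6.

75 9C 06 5E 6F C6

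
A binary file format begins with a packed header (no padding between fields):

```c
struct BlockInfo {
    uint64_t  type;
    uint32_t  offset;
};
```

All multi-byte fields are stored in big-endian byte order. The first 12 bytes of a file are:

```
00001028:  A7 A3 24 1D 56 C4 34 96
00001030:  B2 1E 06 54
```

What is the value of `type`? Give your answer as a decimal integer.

12079538333966152854

`type` is the first field, at byte offset 0, occupying 8 bytes.
Bytes at offsets 0..7: A7 A3 24 1D 56 C4 34 96.
Big-endian: lowest address holds the most-significant byte.
The bytes are already most-significant first: 0xA7A3241D56C43496.
0xA7A3241D56C43496 = 12079538333966152854.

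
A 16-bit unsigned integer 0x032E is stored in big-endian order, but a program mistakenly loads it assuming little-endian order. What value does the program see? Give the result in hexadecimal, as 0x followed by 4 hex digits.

Stored big-endian, the bytes at ascending addresses are 03 2E.
Read back as little-endian, the first byte is least significant, giving 0x2E03.

0x2E03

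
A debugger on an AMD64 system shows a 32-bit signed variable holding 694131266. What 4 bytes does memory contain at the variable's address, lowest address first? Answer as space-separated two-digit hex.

42 9A 5F 29

694131266 in hexadecimal, padded to 32 bits, is 0x295F9A42.
Split into bytes (most-significant first): 29 5F 9A 42.
In little-endian order the low byte comes first in memory.
So at ascending addresses the bytes are 42 9A 5F 29.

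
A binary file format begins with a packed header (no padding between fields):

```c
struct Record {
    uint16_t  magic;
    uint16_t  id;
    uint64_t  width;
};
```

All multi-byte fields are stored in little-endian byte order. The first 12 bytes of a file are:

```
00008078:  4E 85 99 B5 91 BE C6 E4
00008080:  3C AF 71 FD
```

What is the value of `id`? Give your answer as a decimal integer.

46489

`id` follows `magic` (2 bytes), so it starts at byte offset 2 and occupies 2 bytes.
Bytes at offsets 2..3: 99 B5.
In little-endian order the low byte comes first in memory.
Reassemble most-significant byte first: B5 99 → 0xB599.
0xB599 = 46489.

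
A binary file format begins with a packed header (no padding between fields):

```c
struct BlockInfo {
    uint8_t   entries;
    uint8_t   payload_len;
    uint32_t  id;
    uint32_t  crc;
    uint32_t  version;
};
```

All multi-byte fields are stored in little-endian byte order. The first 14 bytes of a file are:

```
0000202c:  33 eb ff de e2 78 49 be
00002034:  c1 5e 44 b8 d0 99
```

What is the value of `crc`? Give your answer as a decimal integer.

`crc` follows `entries` (1 B), `payload_len` (1 B), `id` (4 B), so it starts at offset 1 + 1 + 4 = 6 and occupies 4 bytes.
Bytes at offsets 6..9: 49 BE C1 5E.
Little-endian: lowest address holds the least-significant byte.
Reassemble most-significant byte first: 5E C1 BE 49 → 0x5EC1BE49.
0x5EC1BE49 = 1589755465.

1589755465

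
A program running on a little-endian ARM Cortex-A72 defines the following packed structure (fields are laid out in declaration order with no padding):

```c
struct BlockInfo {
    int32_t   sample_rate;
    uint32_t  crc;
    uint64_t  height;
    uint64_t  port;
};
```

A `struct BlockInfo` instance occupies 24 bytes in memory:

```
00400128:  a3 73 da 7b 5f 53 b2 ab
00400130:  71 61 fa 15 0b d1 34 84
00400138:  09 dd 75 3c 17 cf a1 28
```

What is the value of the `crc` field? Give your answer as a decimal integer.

2880590687

`crc` follows `sample_rate` (4 bytes), so it starts at byte offset 4 and occupies 4 bytes.
Bytes at offsets 4..7: 5F 53 B2 AB.
Little-endian: lowest address holds the least-significant byte.
Reassemble most-significant byte first: AB B2 53 5F → 0xABB2535F.
0xABB2535F = 2880590687.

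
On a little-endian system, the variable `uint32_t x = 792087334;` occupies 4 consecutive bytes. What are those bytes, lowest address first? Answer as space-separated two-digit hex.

26 4B 36 2F

792087334 in hexadecimal, padded to 32 bits, is 0x2F364B26.
Split into bytes (most-significant first): 2F 36 4B 26.
Little-endian stores the least-significant byte at the lowest address.
So at ascending addresses the bytes are 26 4B 36 2F.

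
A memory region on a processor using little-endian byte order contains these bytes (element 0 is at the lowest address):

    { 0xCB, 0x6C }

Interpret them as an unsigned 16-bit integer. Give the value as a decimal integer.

27851

Little-endian stores the least-significant byte at the lowest address.
Reassemble most-significant byte first: 6C CB → 0x6CCB.
0x6CCB = 27851.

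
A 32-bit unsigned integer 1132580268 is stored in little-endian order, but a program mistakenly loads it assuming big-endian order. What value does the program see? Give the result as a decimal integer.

1132580268 in 32-bit hexadecimal is 0x4381CDAC.
Stored little-endian, the bytes at ascending addresses are AC CD 81 43.
Read back as big-endian, the last byte is least significant, giving 0xACCD8143.
0xACCD8143 = 2899149123.

2899149123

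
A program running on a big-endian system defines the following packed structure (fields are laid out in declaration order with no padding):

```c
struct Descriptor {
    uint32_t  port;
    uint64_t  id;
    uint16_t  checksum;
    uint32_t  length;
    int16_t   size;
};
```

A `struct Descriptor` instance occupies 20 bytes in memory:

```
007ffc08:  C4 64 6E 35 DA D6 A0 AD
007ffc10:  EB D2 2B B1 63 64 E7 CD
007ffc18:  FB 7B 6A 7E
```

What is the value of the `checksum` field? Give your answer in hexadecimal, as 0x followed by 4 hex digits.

0x6364

`checksum` follows `port` (4 B), `id` (8 B), so it starts at offset 4 + 8 = 12 and occupies 2 bytes.
Bytes at offsets 12..13: 63 64.
In big-endian order the high byte comes first in memory.
The bytes are already most-significant first: 0x6364.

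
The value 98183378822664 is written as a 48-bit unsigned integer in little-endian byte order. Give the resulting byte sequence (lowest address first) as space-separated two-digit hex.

98183378822664 in hexadecimal, padded to 48 bits, is 0x594C196AE608.
Split into bytes (most-significant first): 59 4C 19 6A E6 08.
Little-endian: lowest address holds the least-significant byte.
So at ascending addresses the bytes are 08 E6 6A 19 4C 59.

08 E6 6A 19 4C 59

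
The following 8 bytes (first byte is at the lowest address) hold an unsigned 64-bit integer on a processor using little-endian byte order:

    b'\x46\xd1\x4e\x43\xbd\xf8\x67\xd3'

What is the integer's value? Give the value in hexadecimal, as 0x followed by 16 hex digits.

0xD367F8BD434ED146

In little-endian order the low byte comes first in memory.
Reassemble most-significant byte first: D3 67 F8 BD 43 4E D1 46 → 0xD367F8BD434ED146.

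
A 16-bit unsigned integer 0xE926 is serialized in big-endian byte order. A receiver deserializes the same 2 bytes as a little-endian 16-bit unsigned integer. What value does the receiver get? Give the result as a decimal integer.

9961

Stored big-endian, the bytes at ascending addresses are E9 26.
Read back as little-endian, the first byte is least significant, giving 0x26E9.
0x26E9 = 9961.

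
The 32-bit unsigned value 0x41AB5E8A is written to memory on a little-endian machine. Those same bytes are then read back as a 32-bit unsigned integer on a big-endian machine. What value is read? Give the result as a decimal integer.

Stored little-endian, the bytes at ascending addresses are 8A 5E AB 41.
Read back as big-endian, the last byte is least significant, giving 0x8A5EAB41.
0x8A5EAB41 = 2321460033.

2321460033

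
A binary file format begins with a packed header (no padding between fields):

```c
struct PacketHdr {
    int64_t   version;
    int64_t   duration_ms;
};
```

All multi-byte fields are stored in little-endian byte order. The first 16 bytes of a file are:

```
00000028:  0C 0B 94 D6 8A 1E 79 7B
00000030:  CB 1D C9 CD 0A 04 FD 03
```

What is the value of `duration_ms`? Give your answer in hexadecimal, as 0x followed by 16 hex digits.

`duration_ms` follows `version` (8 bytes), so it starts at byte offset 8 and occupies 8 bytes.
Bytes at offsets 8..15: CB 1D C9 CD 0A 04 FD 03.
In little-endian order the low byte comes first in memory.
Reassemble most-significant byte first: 03 FD 04 0A CD C9 1D CB → 0x03FD040ACDC91DCB.

0x03FD040ACDC91DCB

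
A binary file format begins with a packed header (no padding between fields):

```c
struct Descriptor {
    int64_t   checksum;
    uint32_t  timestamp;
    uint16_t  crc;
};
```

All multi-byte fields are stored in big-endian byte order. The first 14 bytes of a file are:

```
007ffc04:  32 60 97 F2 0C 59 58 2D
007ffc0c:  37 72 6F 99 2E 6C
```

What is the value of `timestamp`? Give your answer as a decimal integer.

930246553

`timestamp` follows `checksum` (8 bytes), so it starts at byte offset 8 and occupies 4 bytes.
Bytes at offsets 8..11: 37 72 6F 99.
In big-endian order the high byte comes first in memory.
The bytes are already most-significant first: 0x37726F99.
0x37726F99 = 930246553.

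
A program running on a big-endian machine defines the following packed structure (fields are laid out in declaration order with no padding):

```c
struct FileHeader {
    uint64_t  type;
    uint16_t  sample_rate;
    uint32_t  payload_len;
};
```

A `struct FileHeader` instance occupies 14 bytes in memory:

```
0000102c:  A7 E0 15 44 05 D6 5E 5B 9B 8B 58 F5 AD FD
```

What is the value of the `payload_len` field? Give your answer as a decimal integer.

`payload_len` follows `type` (8 B), `sample_rate` (2 B), so it starts at offset 8 + 2 = 10 and occupies 4 bytes.
Bytes at offsets 10..13: 58 F5 AD FD.
Big-endian: lowest address holds the most-significant byte.
The bytes are already most-significant first: 0x58F5ADFD.
0x58F5ADFD = 1492495869.

1492495869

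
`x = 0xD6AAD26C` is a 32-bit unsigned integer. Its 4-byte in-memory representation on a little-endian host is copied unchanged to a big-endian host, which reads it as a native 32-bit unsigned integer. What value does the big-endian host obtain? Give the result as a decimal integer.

Stored little-endian, the bytes at ascending addresses are 6C D2 AA D6.
Read back as big-endian, the last byte is least significant, giving 0x6CD2AAD6.
0x6CD2AAD6 = 1825745622.

1825745622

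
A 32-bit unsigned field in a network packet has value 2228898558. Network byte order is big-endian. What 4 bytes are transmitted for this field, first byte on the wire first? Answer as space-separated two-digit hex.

2228898558 in hexadecimal, padded to 32 bits, is 0x84DA4AFE.
Split into bytes (most-significant first): 84 DA 4A FE.
Big-endian: lowest address holds the most-significant byte.
So the memory order matches the most-significant-first order: 84 DA 4A FE.

84 DA 4A FE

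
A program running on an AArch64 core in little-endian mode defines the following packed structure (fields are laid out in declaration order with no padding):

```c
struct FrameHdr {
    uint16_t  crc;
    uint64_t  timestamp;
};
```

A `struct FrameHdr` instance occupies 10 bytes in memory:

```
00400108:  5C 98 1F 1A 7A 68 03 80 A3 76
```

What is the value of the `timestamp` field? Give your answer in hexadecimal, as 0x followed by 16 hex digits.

`timestamp` follows `crc` (2 bytes), so it starts at byte offset 2 and occupies 8 bytes.
Bytes at offsets 2..9: 1F 1A 7A 68 03 80 A3 76.
Little-endian stores the least-significant byte at the lowest address.
Reassemble most-significant byte first: 76 A3 80 03 68 7A 1A 1F → 0x76A38003687A1A1F.

0x76A38003687A1A1F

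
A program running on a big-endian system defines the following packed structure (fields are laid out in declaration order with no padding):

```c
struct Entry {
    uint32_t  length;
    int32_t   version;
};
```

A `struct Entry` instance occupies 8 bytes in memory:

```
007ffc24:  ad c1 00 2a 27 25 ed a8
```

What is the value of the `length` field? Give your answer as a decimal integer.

2915106858

`length` is the first field, at byte offset 0, occupying 4 bytes.
Bytes at offsets 0..3: AD C1 00 2A.
Big-endian: lowest address holds the most-significant byte.
The bytes are already most-significant first: 0xADC1002A.
0xADC1002A = 2915106858.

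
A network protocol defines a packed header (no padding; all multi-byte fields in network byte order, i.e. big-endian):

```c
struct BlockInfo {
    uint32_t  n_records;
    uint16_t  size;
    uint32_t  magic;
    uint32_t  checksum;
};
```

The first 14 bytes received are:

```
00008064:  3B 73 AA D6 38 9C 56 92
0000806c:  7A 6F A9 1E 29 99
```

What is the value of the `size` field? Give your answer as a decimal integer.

14492

`size` follows `n_records` (4 bytes), so it starts at byte offset 4 and occupies 2 bytes.
Bytes at offsets 4..5: 38 9C.
Big-endian stores the most-significant byte at the lowest address.
The bytes are already most-significant first: 0x389C.
0x389C = 14492.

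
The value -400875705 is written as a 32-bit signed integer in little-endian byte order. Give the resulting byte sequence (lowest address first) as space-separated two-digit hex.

47 1F 1B E8

Two's complement of -400875705 in 32 bits: 400875705 = 0x17E4E0B9; invert → 0xE81B1F46; add 1 → 0xE81B1F47.
Split into bytes (most-significant first): E8 1B 1F 47.
Little-endian stores the least-significant byte at the lowest address.
So at ascending addresses the bytes are 47 1F 1B E8.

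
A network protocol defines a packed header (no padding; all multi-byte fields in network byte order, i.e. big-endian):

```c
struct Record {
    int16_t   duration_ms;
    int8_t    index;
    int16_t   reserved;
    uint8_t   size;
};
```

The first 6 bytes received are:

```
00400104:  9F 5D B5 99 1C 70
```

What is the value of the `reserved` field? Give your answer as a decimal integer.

-26340

`reserved` follows `duration_ms` (2 B), `index` (1 B), so it starts at offset 2 + 1 = 3 and occupies 2 bytes.
Bytes at offsets 3..4: 99 1C.
Big-endian: lowest address holds the most-significant byte.
The bytes are already most-significant first: 0x991C.
Top bit is set, so as a signed 16-bit value this is 0x991C − 2^16 = -26340.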